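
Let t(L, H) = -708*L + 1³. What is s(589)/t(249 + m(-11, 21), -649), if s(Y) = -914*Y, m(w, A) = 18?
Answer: 538346/189035 ≈ 2.8479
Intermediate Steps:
t(L, H) = 1 - 708*L (t(L, H) = -708*L + 1 = 1 - 708*L)
s(589)/t(249 + m(-11, 21), -649) = (-914*589)/(1 - 708*(249 + 18)) = -538346/(1 - 708*267) = -538346/(1 - 189036) = -538346/(-189035) = -538346*(-1/189035) = 538346/189035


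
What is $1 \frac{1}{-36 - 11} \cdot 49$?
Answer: $- \frac{49}{47} \approx -1.0426$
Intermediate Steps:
$1 \frac{1}{-36 - 11} \cdot 49 = 1 \frac{1}{-47} \cdot 49 = 1 \left(- \frac{1}{47}\right) 49 = \left(- \frac{1}{47}\right) 49 = - \frac{49}{47}$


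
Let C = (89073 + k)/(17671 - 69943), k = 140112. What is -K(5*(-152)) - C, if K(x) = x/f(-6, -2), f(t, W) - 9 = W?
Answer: 417485/3696 ≈ 112.96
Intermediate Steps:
f(t, W) = 9 + W
K(x) = x/7 (K(x) = x/(9 - 2) = x/7)
C = -2315/528 (C = (89073 + 140112)/(17671 - 69943) = 229185/(-52272) = 229185*(-1/52272) = -2315/528 ≈ -4.3845)
-K(5*(-152)) - C = -5*(-152)/7 - 1*(-2315/528) = -(-760)/7 + 2315/528 = -1*(-760/7) + 2315/528 = 760/7 + 2315/528 = 417485/3696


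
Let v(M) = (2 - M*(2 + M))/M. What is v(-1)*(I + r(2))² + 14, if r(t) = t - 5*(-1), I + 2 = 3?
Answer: -178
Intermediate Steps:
I = 1 (I = -2 + 3 = 1)
r(t) = 5 + t (r(t) = t + 5 = 5 + t)
v(M) = (2 - M*(2 + M))/M
v(-1)*(I + r(2))² + 14 = (-2 - 1*(-1) + 2/(-1))*(1 + (5 + 2))² + 14 = (-2 + 1 + 2*(-1))*(1 + 7)² + 14 = (-2 + 1 - 2)*8² + 14 = -3*64 + 14 = -192 + 14 = -178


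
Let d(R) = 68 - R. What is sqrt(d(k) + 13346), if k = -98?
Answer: 2*sqrt(3378) ≈ 116.24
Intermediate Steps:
sqrt(d(k) + 13346) = sqrt((68 - 1*(-98)) + 13346) = sqrt((68 + 98) + 13346) = sqrt(166 + 13346) = sqrt(13512) = 2*sqrt(3378)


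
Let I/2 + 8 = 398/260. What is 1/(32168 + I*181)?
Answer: 65/1938699 ≈ 3.3528e-5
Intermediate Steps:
I = -841/65 (I = -16 + 2*(398/260) = -16 + 2*(398*(1/260)) = -16 + 2*(199/130) = -16 + 199/65 = -841/65 ≈ -12.938)
1/(32168 + I*181) = 1/(32168 - 841/65*181) = 1/(32168 - 152221/65) = 1/(1938699/65) = 65/1938699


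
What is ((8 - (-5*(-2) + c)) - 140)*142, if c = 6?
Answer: -21016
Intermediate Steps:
((8 - (-5*(-2) + c)) - 140)*142 = ((8 - (-5*(-2) + 6)) - 140)*142 = ((8 - (10 + 6)) - 140)*142 = ((8 - 1*16) - 140)*142 = ((8 - 16) - 140)*142 = (-8 - 140)*142 = -148*142 = -21016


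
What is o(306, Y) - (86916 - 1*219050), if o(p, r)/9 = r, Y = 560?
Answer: 137174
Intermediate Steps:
o(p, r) = 9*r
o(306, Y) - (86916 - 1*219050) = 9*560 - (86916 - 1*219050) = 5040 - (86916 - 219050) = 5040 - 1*(-132134) = 5040 + 132134 = 137174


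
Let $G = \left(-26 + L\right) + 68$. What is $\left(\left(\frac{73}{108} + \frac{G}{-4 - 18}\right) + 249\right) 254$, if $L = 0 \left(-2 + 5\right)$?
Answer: $\frac{37382069}{594} \approx 62933.0$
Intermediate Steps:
$L = 0$ ($L = 0 \cdot 3 = 0$)
$G = 42$ ($G = \left(-26 + 0\right) + 68 = -26 + 68 = 42$)
$\left(\left(\frac{73}{108} + \frac{G}{-4 - 18}\right) + 249\right) 254 = \left(\left(\frac{73}{108} + \frac{42}{-4 - 18}\right) + 249\right) 254 = \left(\left(73 \cdot \frac{1}{108} + \frac{42}{-4 - 18}\right) + 249\right) 254 = \left(\left(\frac{73}{108} + \frac{42}{-22}\right) + 249\right) 254 = \left(\left(\frac{73}{108} + 42 \left(- \frac{1}{22}\right)\right) + 249\right) 254 = \left(\left(\frac{73}{108} - \frac{21}{11}\right) + 249\right) 254 = \left(- \frac{1465}{1188} + 249\right) 254 = \frac{294347}{1188} \cdot 254 = \frac{37382069}{594}$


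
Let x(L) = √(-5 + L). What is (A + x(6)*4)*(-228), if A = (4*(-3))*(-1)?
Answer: -3648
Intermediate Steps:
A = 12 (A = -12*(-1) = 12)
(A + x(6)*4)*(-228) = (12 + √(-5 + 6)*4)*(-228) = (12 + √1*4)*(-228) = (12 + 1*4)*(-228) = (12 + 4)*(-228) = 16*(-228) = -3648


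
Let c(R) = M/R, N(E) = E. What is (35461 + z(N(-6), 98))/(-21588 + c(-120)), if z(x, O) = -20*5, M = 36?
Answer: -39290/23987 ≈ -1.6380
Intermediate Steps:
z(x, O) = -100
c(R) = 36/R
(35461 + z(N(-6), 98))/(-21588 + c(-120)) = (35461 - 100)/(-21588 + 36/(-120)) = 35361/(-21588 + 36*(-1/120)) = 35361/(-21588 - 3/10) = 35361/(-215883/10) = 35361*(-10/215883) = -39290/23987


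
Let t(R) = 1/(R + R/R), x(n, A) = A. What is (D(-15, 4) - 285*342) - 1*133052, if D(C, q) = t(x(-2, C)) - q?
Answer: -3227365/14 ≈ -2.3053e+5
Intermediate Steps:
t(R) = 1/(1 + R) (t(R) = 1/(R + 1) = 1/(1 + R))
D(C, q) = 1/(1 + C) - q
(D(-15, 4) - 285*342) - 1*133052 = ((1 - 1*4*(1 - 15))/(1 - 15) - 285*342) - 1*133052 = ((1 - 1*4*(-14))/(-14) - 97470) - 133052 = (-(1 + 56)/14 - 97470) - 133052 = (-1/14*57 - 97470) - 133052 = (-57/14 - 97470) - 133052 = -1364637/14 - 133052 = -3227365/14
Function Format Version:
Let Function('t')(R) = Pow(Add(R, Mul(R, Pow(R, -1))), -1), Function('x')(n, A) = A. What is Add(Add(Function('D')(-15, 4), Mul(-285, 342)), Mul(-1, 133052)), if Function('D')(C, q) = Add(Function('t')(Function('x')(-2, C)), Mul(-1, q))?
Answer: Rational(-3227365, 14) ≈ -2.3053e+5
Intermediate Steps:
Function('t')(R) = Pow(Add(1, R), -1) (Function('t')(R) = Pow(Add(R, 1), -1) = Pow(Add(1, R), -1))
Function('D')(C, q) = Add(Pow(Add(1, C), -1), Mul(-1, q))
Add(Add(Function('D')(-15, 4), Mul(-285, 342)), Mul(-1, 133052)) = Add(Add(Mul(Pow(Add(1, -15), -1), Add(1, Mul(-1, 4, Add(1, -15)))), Mul(-285, 342)), Mul(-1, 133052)) = Add(Add(Mul(Pow(-14, -1), Add(1, Mul(-1, 4, -14))), -97470), -133052) = Add(Add(Mul(Rational(-1, 14), Add(1, 56)), -97470), -133052) = Add(Add(Mul(Rational(-1, 14), 57), -97470), -133052) = Add(Add(Rational(-57, 14), -97470), -133052) = Add(Rational(-1364637, 14), -133052) = Rational(-3227365, 14)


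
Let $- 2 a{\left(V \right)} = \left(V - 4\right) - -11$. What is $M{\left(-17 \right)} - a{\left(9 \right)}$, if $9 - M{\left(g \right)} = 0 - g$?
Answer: $0$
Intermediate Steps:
$a{\left(V \right)} = - \frac{7}{2} - \frac{V}{2}$ ($a{\left(V \right)} = - \frac{\left(V - 4\right) - -11}{2} = - \frac{\left(V - 4\right) + 11}{2} = - \frac{\left(-4 + V\right) + 11}{2} = - \frac{7 + V}{2} = - \frac{7}{2} - \frac{V}{2}$)
$M{\left(g \right)} = 9 + g$ ($M{\left(g \right)} = 9 - \left(0 - g\right) = 9 - - g = 9 + g$)
$M{\left(-17 \right)} - a{\left(9 \right)} = \left(9 - 17\right) - \left(- \frac{7}{2} - \frac{9}{2}\right) = -8 - \left(- \frac{7}{2} - \frac{9}{2}\right) = -8 - -8 = -8 + 8 = 0$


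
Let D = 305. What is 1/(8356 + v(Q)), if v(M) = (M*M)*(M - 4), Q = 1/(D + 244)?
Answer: 165469149/1382660206849 ≈ 0.00011967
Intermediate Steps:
Q = 1/549 (Q = 1/(305 + 244) = 1/549 ≈ 0.0018215)
v(M) = M**2*(-4 + M)
1/(8356 + v(Q)) = 1/(8356 + (1/549)**2*(-4 + 1/549)) = 1/(8356 + (1/301401)*(-2195/549)) = 1/(8356 - 2195/165469149) = 1/(1382660206849/165469149) = 165469149/1382660206849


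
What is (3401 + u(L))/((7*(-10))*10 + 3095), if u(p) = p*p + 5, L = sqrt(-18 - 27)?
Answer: 3361/2395 ≈ 1.4033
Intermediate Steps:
L = 3*I*sqrt(5) (L = sqrt(-45) = 3*I*sqrt(5) ≈ 6.7082*I)
u(p) = 5 + p**2 (u(p) = p**2 + 5 = 5 + p**2)
(3401 + u(L))/((7*(-10))*10 + 3095) = (3401 + (5 + (3*I*sqrt(5))**2))/((7*(-10))*10 + 3095) = (3401 + (5 - 45))/(-70*10 + 3095) = (3401 - 40)/(-700 + 3095) = 3361/2395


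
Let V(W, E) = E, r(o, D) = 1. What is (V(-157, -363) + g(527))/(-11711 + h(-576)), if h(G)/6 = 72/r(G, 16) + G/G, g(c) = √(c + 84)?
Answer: 363/11273 - √611/11273 ≈ 0.030008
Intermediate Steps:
g(c) = √(84 + c)
h(G) = 438 (h(G) = 6*(72/1 + G/G) = 6*(72*1 + 1) = 6*(72 + 1) = 6*73 = 438)
(V(-157, -363) + g(527))/(-11711 + h(-576)) = (-363 + √(84 + 527))/(-11711 + 438) = (-363 + √611)/(-11273) = (-363 + √611)*(-1/11273) = 363/11273 - √611/11273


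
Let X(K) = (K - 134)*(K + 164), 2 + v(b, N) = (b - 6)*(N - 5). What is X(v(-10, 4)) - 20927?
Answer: -42287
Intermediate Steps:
v(b, N) = -2 + (-6 + b)*(-5 + N) (v(b, N) = -2 + (b - 6)*(N - 5) = -2 + (-6 + b)*(-5 + N))
X(K) = (-134 + K)*(164 + K)
X(v(-10, 4)) - 20927 = (-21976 + (28 - 6*4 - 5*(-10) + 4*(-10))² + 30*(28 - 6*4 - 5*(-10) + 4*(-10))) - 20927 = (-21976 + (28 - 24 + 50 - 40)² + 30*(28 - 24 + 50 - 40)) - 20927 = (-21976 + 14² + 30*14) - 20927 = (-21976 + 196 + 420) - 20927 = -21360 - 20927 = -42287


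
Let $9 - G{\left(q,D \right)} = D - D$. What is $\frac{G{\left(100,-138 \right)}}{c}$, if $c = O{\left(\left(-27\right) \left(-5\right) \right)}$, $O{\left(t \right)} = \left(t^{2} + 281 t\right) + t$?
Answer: $\frac{1}{6255} \approx 0.00015987$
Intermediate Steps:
$G{\left(q,D \right)} = 9$ ($G{\left(q,D \right)} = 9 - \left(D - D\right) = 9 - 0 = 9 + 0 = 9$)
$O{\left(t \right)} = t^{2} + 282 t$
$c = 56295$ ($c = \left(-27\right) \left(-5\right) \left(282 - -135\right) = 135 \left(282 + 135\right) = 135 \cdot 417 = 56295$)
$\frac{G{\left(100,-138 \right)}}{c} = \frac{9}{56295} = 9 \cdot \frac{1}{56295} = \frac{1}{6255}$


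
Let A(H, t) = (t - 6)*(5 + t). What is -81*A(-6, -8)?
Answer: -3402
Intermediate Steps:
A(H, t) = (-6 + t)*(5 + t)
-81*A(-6, -8) = -81*(-30 + (-8)² - 1*(-8)) = -81*(-30 + 64 + 8) = -81*42 = -3402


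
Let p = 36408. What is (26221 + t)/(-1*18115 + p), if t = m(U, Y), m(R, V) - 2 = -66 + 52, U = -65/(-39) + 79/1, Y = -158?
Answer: 26209/18293 ≈ 1.4327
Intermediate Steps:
U = 242/3 (U = -65*(-1/39) + 79*1 = 5/3 + 79 = 242/3 ≈ 80.667)
m(R, V) = -12 (m(R, V) = 2 + (-66 + 52) = 2 - 14 = -12)
t = -12
(26221 + t)/(-1*18115 + p) = (26221 - 12)/(-1*18115 + 36408) = 26209/(-18115 + 36408) = 26209/18293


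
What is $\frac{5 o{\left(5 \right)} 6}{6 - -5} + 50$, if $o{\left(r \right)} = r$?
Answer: $\frac{700}{11} \approx 63.636$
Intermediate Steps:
$\frac{5 o{\left(5 \right)} 6}{6 - -5} + 50 = \frac{5 \cdot 5 \cdot 6}{6 - -5} + 50 = \frac{25 \cdot 6}{6 + 5} + 50 = \frac{150}{11} + 50 = \frac{700}{11}$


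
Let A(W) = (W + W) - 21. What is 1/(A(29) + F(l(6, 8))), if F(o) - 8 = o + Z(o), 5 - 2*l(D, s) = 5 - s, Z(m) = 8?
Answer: 1/57 ≈ 0.017544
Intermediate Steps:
l(D, s) = s/2 (l(D, s) = 5/2 - (5 - s)/2 = 5/2 + (-5/2 + s/2) = s/2)
A(W) = -21 + 2*W (A(W) = 2*W - 21 = -21 + 2*W)
F(o) = 16 + o (F(o) = 8 + (o + 8) = 8 + (8 + o) = 16 + o)
1/(A(29) + F(l(6, 8))) = 1/((-21 + 2*29) + (16 + (½)*8)) = 1/((-21 + 58) + (16 + 4)) = 1/(37 + 20) = 1/57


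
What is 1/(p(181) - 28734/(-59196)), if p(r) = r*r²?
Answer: 9866/58502829495 ≈ 1.6864e-7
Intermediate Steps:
p(r) = r³
1/(p(181) - 28734/(-59196)) = 1/(181³ - 28734/(-59196)) = 1/(5929741 - 28734*(-1/59196)) = 1/(5929741 + 4789/9866) = 1/(58502829495/9866) = 9866/58502829495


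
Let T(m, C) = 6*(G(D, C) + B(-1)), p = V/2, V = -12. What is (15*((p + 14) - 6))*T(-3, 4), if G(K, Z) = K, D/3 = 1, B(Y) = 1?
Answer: 720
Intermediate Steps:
D = 3 (D = 3*1 = 3)
p = -6 (p = -12/2 = -12*1/2 = -6)
T(m, C) = 24 (T(m, C) = 6*(3 + 1) = 6*4 = 24)
(15*((p + 14) - 6))*T(-3, 4) = (15*((-6 + 14) - 6))*24 = (15*(8 - 6))*24 = (15*2)*24 = 30*24 = 720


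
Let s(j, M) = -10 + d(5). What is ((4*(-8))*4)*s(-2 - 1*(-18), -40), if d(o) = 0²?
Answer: 1280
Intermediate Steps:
d(o) = 0
s(j, M) = -10 (s(j, M) = -10 + 0 = -10)
((4*(-8))*4)*s(-2 - 1*(-18), -40) = ((4*(-8))*4)*(-10) = -32*4*(-10) = -128*(-10) = 1280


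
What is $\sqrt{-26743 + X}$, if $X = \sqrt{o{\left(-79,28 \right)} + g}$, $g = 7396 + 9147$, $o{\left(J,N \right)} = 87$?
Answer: $\sqrt{-26743 + \sqrt{16630}} \approx 163.14 i$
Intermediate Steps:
$g = 16543$
$X = \sqrt{16630}$ ($X = \sqrt{87 + 16543} = \sqrt{16630} \approx 128.96$)
$\sqrt{-26743 + X} = \sqrt{-26743 + \sqrt{16630}}$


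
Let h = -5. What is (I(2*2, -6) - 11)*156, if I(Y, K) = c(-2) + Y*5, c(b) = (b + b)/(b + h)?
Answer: 10452/7 ≈ 1493.1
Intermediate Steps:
c(b) = 2*b/(-5 + b) (c(b) = (b + b)/(b - 5) = (2*b)/(-5 + b) = 2*b/(-5 + b))
I(Y, K) = 4/7 + 5*Y (I(Y, K) = 2*(-2)/(-5 - 2) + Y*5 = 2*(-2)/(-7) + 5*Y = 2*(-2)*(-⅐) + 5*Y = 4/7 + 5*Y)
(I(2*2, -6) - 11)*156 = ((4/7 + 5*(2*2)) - 11)*156 = ((4/7 + 5*4) - 11)*156 = ((4/7 + 20) - 11)*156 = (144/7 - 11)*156 = (67/7)*156 = 10452/7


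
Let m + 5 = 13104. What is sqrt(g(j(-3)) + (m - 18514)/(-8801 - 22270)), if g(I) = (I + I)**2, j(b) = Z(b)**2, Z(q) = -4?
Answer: 21*sqrt(249116921)/10357 ≈ 32.003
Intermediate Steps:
m = 13099 (m = -5 + 13104 = 13099)
j(b) = 16 (j(b) = (-4)**2 = 16)
g(I) = 4*I**2 (g(I) = (2*I)**2 = 4*I**2)
sqrt(g(j(-3)) + (m - 18514)/(-8801 - 22270)) = sqrt(4*16**2 + (13099 - 18514)/(-8801 - 22270)) = sqrt(4*256 - 5415/(-31071)) = sqrt(1024 - 5415*(-1/31071)) = sqrt(1024 + 1805/10357) = sqrt(10607373/10357) = 21*sqrt(249116921)/10357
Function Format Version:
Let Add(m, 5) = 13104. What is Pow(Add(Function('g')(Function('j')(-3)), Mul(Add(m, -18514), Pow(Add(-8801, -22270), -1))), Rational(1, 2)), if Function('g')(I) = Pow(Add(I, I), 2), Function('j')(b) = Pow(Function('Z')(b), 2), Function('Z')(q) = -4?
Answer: Mul(Rational(21, 10357), Pow(249116921, Rational(1, 2))) ≈ 32.003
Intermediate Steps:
m = 13099 (m = Add(-5, 13104) = 13099)
Function('j')(b) = 16 (Function('j')(b) = Pow(-4, 2) = 16)
Function('g')(I) = Mul(4, Pow(I, 2)) (Function('g')(I) = Pow(Mul(2, I), 2) = Mul(4, Pow(I, 2)))
Pow(Add(Function('g')(Function('j')(-3)), Mul(Add(m, -18514), Pow(Add(-8801, -22270), -1))), Rational(1, 2)) = Pow(Add(Mul(4, Pow(16, 2)), Mul(Add(13099, -18514), Pow(Add(-8801, -22270), -1))), Rational(1, 2)) = Pow(Add(Mul(4, 256), Mul(-5415, Pow(-31071, -1))), Rational(1, 2)) = Pow(Add(1024, Mul(-5415, Rational(-1, 31071))), Rational(1, 2)) = Pow(Add(1024, Rational(1805, 10357)), Rational(1, 2)) = Pow(Rational(10607373, 10357), Rational(1, 2)) = Mul(Rational(21, 10357), Pow(249116921, Rational(1, 2)))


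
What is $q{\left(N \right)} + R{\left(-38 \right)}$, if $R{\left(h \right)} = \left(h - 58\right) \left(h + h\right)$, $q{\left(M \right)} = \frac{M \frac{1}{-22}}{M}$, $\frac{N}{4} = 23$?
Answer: $\frac{160511}{22} \approx 7296.0$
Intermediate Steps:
$N = 92$ ($N = 4 \cdot 23 = 92$)
$q{\left(M \right)} = - \frac{1}{22}$ ($q{\left(M \right)} = \frac{M \left(- \frac{1}{22}\right)}{M} = \frac{\left(- \frac{1}{22}\right) M}{M} = - \frac{1}{22}$)
$R{\left(h \right)} = 2 h \left(-58 + h\right)$ ($R{\left(h \right)} = \left(-58 + h\right) 2 h = 2 h \left(-58 + h\right)$)
$q{\left(N \right)} + R{\left(-38 \right)} = - \frac{1}{22} + 2 \left(-38\right) \left(-58 - 38\right) = - \frac{1}{22} + 2 \left(-38\right) \left(-96\right) = - \frac{1}{22} + 7296 = \frac{160511}{22}$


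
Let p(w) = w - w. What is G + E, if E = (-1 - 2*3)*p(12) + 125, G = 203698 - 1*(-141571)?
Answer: 345394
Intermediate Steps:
p(w) = 0
G = 345269 (G = 203698 + 141571 = 345269)
E = 125 (E = (-1 - 2*3)*0 + 125 = (-1 - 6)*0 + 125 = -7*0 + 125 = 0 + 125 = 125)
G + E = 345269 + 125 = 345394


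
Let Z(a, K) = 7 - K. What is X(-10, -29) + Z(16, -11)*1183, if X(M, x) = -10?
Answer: 21284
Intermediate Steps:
X(-10, -29) + Z(16, -11)*1183 = -10 + (7 - 1*(-11))*1183 = -10 + (7 + 11)*1183 = -10 + 18*1183 = -10 + 21294 = 21284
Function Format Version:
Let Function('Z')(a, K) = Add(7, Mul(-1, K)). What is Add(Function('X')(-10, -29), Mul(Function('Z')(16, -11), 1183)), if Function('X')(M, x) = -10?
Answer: 21284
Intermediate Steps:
Add(Function('X')(-10, -29), Mul(Function('Z')(16, -11), 1183)) = Add(-10, Mul(Add(7, Mul(-1, -11)), 1183)) = Add(-10, Mul(Add(7, 11), 1183)) = Add(-10, Mul(18, 1183)) = Add(-10, 21294) = 21284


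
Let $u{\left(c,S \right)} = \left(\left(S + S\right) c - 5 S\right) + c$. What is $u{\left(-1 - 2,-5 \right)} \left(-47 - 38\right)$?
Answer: $-4420$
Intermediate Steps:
$u{\left(c,S \right)} = c - 5 S + 2 S c$ ($u{\left(c,S \right)} = \left(2 S c - 5 S\right) + c = \left(- 5 S + 2 S c\right) + c = c - 5 S + 2 S c$)
$u{\left(-1 - 2,-5 \right)} \left(-47 - 38\right) = \left(\left(-1 - 2\right) - -25 + 2 \left(-5\right) \left(-1 - 2\right)\right) \left(-47 - 38\right) = \left(\left(-1 - 2\right) + 25 + 2 \left(-5\right) \left(-1 - 2\right)\right) \left(-85\right) = \left(-3 + 25 + 2 \left(-5\right) \left(-3\right)\right) \left(-85\right) = \left(-3 + 25 + 30\right) \left(-85\right) = 52 \left(-85\right) = -4420$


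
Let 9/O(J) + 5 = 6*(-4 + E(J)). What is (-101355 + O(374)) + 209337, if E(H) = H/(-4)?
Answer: 63709371/590 ≈ 1.0798e+5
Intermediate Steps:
E(H) = -H/4 (E(H) = H*(-¼) = -H/4)
O(J) = 9/(-29 - 3*J/2) (O(J) = 9/(-5 + 6*(-4 - J/4)) = 9/(-5 + (-24 - 3*J/2)) = 9/(-29 - 3*J/2))
(-101355 + O(374)) + 209337 = (-101355 + 18/(-58 - 3*374)) + 209337 = (-101355 + 18/(-58 - 1122)) + 209337 = (-101355 + 18/(-1180)) + 209337 = (-101355 + 18*(-1/1180)) + 209337 = (-101355 - 9/590) + 209337 = -59799459/590 + 209337 = 63709371/590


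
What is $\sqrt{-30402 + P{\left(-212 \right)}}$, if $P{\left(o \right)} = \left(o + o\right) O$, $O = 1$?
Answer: $i \sqrt{30826} \approx 175.57 i$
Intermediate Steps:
$P{\left(o \right)} = 2 o$ ($P{\left(o \right)} = \left(o + o\right) 1 = 2 o 1 = 2 o$)
$\sqrt{-30402 + P{\left(-212 \right)}} = \sqrt{-30402 + 2 \left(-212\right)} = \sqrt{-30402 - 424} = \sqrt{-30826} = i \sqrt{30826}$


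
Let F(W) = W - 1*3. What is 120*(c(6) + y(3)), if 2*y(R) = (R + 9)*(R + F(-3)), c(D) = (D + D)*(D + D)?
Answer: 15120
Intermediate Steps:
F(W) = -3 + W (F(W) = W - 3 = -3 + W)
c(D) = 4*D² (c(D) = (2*D)*(2*D) = 4*D²)
y(R) = (-6 + R)*(9 + R)/2 (y(R) = ((R + 9)*(R + (-3 - 3)))/2 = ((9 + R)*(R - 6))/2 = ((9 + R)*(-6 + R))/2 = ((-6 + R)*(9 + R))/2 = (-6 + R)*(9 + R)/2)
120*(c(6) + y(3)) = 120*(4*6² + (-27 + (½)*3² + (3/2)*3)) = 120*(4*36 + (-27 + (½)*9 + 9/2)) = 120*(144 + (-27 + 9/2 + 9/2)) = 120*(144 - 18) = 120*126 = 15120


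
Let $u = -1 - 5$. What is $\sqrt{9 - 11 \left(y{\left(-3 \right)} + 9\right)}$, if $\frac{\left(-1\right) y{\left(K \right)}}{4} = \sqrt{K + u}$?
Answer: $\sqrt{-90 + 132 i} \approx 5.906 + 11.175 i$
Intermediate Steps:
$u = -6$ ($u = -1 - 5 = -6$)
$y{\left(K \right)} = - 4 \sqrt{-6 + K}$ ($y{\left(K \right)} = - 4 \sqrt{K - 6} = - 4 \sqrt{-6 + K}$)
$\sqrt{9 - 11 \left(y{\left(-3 \right)} + 9\right)} = \sqrt{9 - 11 \left(- 4 \sqrt{-6 - 3} + 9\right)} = \sqrt{9 - 11 \left(- 4 \sqrt{-9} + 9\right)} = \sqrt{9 - 11 \left(- 4 \cdot 3 i + 9\right)} = \sqrt{9 - 11 \left(- 12 i + 9\right)} = \sqrt{9 - 11 \left(9 - 12 i\right)} = \sqrt{9 - \left(99 - 132 i\right)} = \sqrt{-90 + 132 i}$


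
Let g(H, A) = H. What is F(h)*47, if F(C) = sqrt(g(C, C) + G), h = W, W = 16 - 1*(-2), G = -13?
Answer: 47*sqrt(5) ≈ 105.10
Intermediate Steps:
W = 18 (W = 16 + 2 = 18)
h = 18
F(C) = sqrt(-13 + C) (F(C) = sqrt(C - 13) = sqrt(-13 + C))
F(h)*47 = sqrt(-13 + 18)*47 = sqrt(5)*47 = 47*sqrt(5)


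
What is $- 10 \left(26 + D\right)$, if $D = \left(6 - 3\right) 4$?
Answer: $-380$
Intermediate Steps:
$D = 12$ ($D = 3 \cdot 4 = 12$)
$- 10 \left(26 + D\right) = - 10 \left(26 + 12\right) = \left(-10\right) 38 = -380$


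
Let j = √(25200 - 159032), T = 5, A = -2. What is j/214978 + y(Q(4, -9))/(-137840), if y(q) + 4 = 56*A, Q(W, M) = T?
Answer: 29/34460 + I*√33458/107489 ≈ 0.00084156 + 0.0017017*I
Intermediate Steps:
Q(W, M) = 5
y(q) = -116 (y(q) = -4 + 56*(-2) = -4 - 112 = -116)
j = 2*I*√33458 (j = √(-133832) = 2*I*√33458 ≈ 365.83*I)
j/214978 + y(Q(4, -9))/(-137840) = (2*I*√33458)/214978 - 116/(-137840) = (2*I*√33458)*(1/214978) - 116*(-1/137840) = I*√33458/107489 + 29/34460 = 29/34460 + I*√33458/107489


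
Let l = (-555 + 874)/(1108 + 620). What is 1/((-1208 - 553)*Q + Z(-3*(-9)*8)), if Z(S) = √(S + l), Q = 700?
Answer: -2130105600/2625781172746433 - 24*√1120701/2625781172746433 ≈ -8.1124e-7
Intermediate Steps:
l = 319/1728 ≈ 0.18461
Z(S) = √(319/1728 + S) (Z(S) = √(S + 319/1728) = √(319/1728 + S))
1/((-1208 - 553)*Q + Z(-3*(-9)*8)) = 1/((-1208 - 553)*700 + √(957 + 5184*(-3*(-9)*8))/72) = 1/(-1761*700 + √(957 + 5184*(27*8))/72) = 1/(-1232700 + √(957 + 5184*216)/72) = 1/(-1232700 + √(957 + 1119744)/72) = 1/(-1232700 + √1120701/72)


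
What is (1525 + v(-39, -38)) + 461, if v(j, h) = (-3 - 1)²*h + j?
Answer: 1339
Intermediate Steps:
v(j, h) = j + 16*h (v(j, h) = (-4)²*h + j = 16*h + j = j + 16*h)
(1525 + v(-39, -38)) + 461 = (1525 + (-39 + 16*(-38))) + 461 = (1525 + (-39 - 608)) + 461 = (1525 - 647) + 461 = 878 + 461 = 1339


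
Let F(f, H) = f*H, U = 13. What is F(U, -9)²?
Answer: 13689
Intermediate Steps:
F(f, H) = H*f
F(U, -9)² = (-9*13)² = (-117)² = 13689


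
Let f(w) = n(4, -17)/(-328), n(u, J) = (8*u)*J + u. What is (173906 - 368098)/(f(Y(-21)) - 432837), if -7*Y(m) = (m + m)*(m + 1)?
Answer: 15923744/35492499 ≈ 0.44865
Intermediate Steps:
Y(m) = -2*m*(1 + m)/7 (Y(m) = -(m + m)*(m + 1)/7 = -2*m*(1 + m)/7)
n(u, J) = u + 8*J*u (n(u, J) = 8*J*u + u = u + 8*J*u)
f(w) = 135/82 (f(w) = (4*(1 + 8*(-17)))/(-328) = (4*(1 - 136))*(-1/328) = (4*(-135))*(-1/328) = -540*(-1/328) = 135/82)
(173906 - 368098)/(f(Y(-21)) - 432837) = (173906 - 368098)/(135/82 - 432837) = -194192/(-35492499/82) = -194192*(-82/35492499) = 15923744/35492499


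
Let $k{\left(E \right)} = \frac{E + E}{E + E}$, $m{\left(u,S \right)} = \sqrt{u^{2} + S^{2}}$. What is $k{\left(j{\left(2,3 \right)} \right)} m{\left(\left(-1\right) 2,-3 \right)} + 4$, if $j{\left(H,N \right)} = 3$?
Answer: $4 + \sqrt{13} \approx 7.6056$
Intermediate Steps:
$m{\left(u,S \right)} = \sqrt{S^{2} + u^{2}}$
$k{\left(E \right)} = 1$ ($k{\left(E \right)} = \frac{2 E}{2 E} = 2 E \frac{1}{2 E} = 1$)
$k{\left(j{\left(2,3 \right)} \right)} m{\left(\left(-1\right) 2,-3 \right)} + 4 = 1 \sqrt{\left(-3\right)^{2} + \left(\left(-1\right) 2\right)^{2}} + 4 = 1 \sqrt{9 + \left(-2\right)^{2}} + 4 = 1 \sqrt{9 + 4} + 4 = 1 \sqrt{13} + 4 = \sqrt{13} + 4 = 4 + \sqrt{13}$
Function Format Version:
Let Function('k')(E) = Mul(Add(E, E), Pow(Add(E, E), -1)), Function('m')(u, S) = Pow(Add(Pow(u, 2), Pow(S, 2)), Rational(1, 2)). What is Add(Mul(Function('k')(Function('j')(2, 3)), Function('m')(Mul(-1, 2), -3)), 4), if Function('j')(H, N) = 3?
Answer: Add(4, Pow(13, Rational(1, 2))) ≈ 7.6056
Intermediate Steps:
Function('m')(u, S) = Pow(Add(Pow(S, 2), Pow(u, 2)), Rational(1, 2))
Function('k')(E) = 1 (Function('k')(E) = Mul(Mul(2, E), Pow(Mul(2, E), -1)) = Mul(Mul(2, E), Mul(Rational(1, 2), Pow(E, -1))) = 1)
Add(Mul(Function('k')(Function('j')(2, 3)), Function('m')(Mul(-1, 2), -3)), 4) = Add(Mul(1, Pow(Add(Pow(-3, 2), Pow(Mul(-1, 2), 2)), Rational(1, 2))), 4) = Add(Mul(1, Pow(Add(9, Pow(-2, 2)), Rational(1, 2))), 4) = Add(Mul(1, Pow(Add(9, 4), Rational(1, 2))), 4) = Add(Mul(1, Pow(13, Rational(1, 2))), 4) = Add(Pow(13, Rational(1, 2)), 4) = Add(4, Pow(13, Rational(1, 2)))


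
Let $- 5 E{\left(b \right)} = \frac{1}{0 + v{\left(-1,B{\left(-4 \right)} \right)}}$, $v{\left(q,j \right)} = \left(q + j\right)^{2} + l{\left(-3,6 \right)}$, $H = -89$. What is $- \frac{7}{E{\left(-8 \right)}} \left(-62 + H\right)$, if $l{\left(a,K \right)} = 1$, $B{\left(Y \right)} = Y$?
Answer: $-137410$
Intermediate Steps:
$v{\left(q,j \right)} = 1 + \left(j + q\right)^{2}$ ($v{\left(q,j \right)} = \left(q + j\right)^{2} + 1 = \left(j + q\right)^{2} + 1 = 1 + \left(j + q\right)^{2}$)
$E{\left(b \right)} = - \frac{1}{130}$ ($E{\left(b \right)} = - \frac{1}{5 \left(0 + \left(1 + \left(-4 - 1\right)^{2}\right)\right)} = - \frac{1}{5 \left(0 + \left(1 + \left(-5\right)^{2}\right)\right)} = - \frac{1}{5 \left(0 + \left(1 + 25\right)\right)} = - \frac{1}{5 \left(0 + 26\right)} = - \frac{1}{5 \cdot 26} = \left(- \frac{1}{5}\right) \frac{1}{26} = - \frac{1}{130}$)
$- \frac{7}{E{\left(-8 \right)}} \left(-62 + H\right) = - \frac{7}{- \frac{1}{130}} \left(-62 - 89\right) = \left(-7\right) \left(-130\right) \left(-151\right) = 910 \left(-151\right) = -137410$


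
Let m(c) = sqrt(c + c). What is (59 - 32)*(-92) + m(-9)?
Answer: -2484 + 3*I*sqrt(2) ≈ -2484.0 + 4.2426*I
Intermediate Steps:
m(c) = sqrt(2)*sqrt(c) (m(c) = sqrt(2*c) = sqrt(2)*sqrt(c))
(59 - 32)*(-92) + m(-9) = (59 - 32)*(-92) + sqrt(2)*sqrt(-9) = 27*(-92) + sqrt(2)*(3*I) = -2484 + 3*I*sqrt(2)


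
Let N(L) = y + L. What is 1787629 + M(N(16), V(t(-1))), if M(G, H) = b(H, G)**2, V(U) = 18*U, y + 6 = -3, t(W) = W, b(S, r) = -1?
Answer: 1787630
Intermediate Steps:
y = -9 (y = -6 - 3 = -9)
N(L) = -9 + L
M(G, H) = 1 (M(G, H) = (-1)**2 = 1)
1787629 + M(N(16), V(t(-1))) = 1787629 + 1 = 1787630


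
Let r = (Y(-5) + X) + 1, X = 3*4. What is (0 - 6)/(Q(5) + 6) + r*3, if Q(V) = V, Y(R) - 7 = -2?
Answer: 588/11 ≈ 53.455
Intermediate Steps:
Y(R) = 5 (Y(R) = 7 - 2 = 5)
X = 12
r = 18 (r = (5 + 12) + 1 = 17 + 1 = 18)
(0 - 6)/(Q(5) + 6) + r*3 = (0 - 6)/(5 + 6) + 18*3 = -6/11 + 54 = 588/11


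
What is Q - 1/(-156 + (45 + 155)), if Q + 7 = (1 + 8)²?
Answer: 3255/44 ≈ 73.977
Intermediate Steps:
Q = 74 (Q = -7 + (1 + 8)² = -7 + 9² = -7 + 81 = 74)
Q - 1/(-156 + (45 + 155)) = 74 - 1/(-156 + (45 + 155)) = 74 - 1/(-156 + 200) = 74 - 1/44 = 3255/44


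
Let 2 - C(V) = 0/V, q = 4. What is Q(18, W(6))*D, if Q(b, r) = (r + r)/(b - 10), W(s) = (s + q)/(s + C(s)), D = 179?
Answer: 895/16 ≈ 55.938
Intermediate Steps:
C(V) = 2 (C(V) = 2 - 0/V = 2 - 1*0 = 2 + 0 = 2)
W(s) = (4 + s)/(2 + s) (W(s) = (s + 4)/(s + 2) = (4 + s)/(2 + s))
Q(b, r) = 2*r/(-10 + b) (Q(b, r) = (2*r)/(-10 + b) = 2*r/(-10 + b))
Q(18, W(6))*D = (2*((4 + 6)/(2 + 6))/(-10 + 18))*179 = (2*(10/8)/8)*179 = (2*((1/8)*10)*(1/8))*179 = (2*(5/4)*(1/8))*179 = (5/16)*179 = 895/16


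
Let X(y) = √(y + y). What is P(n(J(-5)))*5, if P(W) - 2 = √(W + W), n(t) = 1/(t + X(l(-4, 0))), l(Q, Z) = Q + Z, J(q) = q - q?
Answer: 10 + 5*2^(¾)*√(-I)/2 ≈ 12.973 - 2.973*I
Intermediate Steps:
J(q) = 0
X(y) = √2*√y (X(y) = √(2*y) = √2*√y)
n(t) = 1/(t + 2*I*√2) (n(t) = 1/(t + √2*√(-4 + 0)) = 1/(t + √2*√(-4)) = 1/(t + √2*(2*I)) = 1/(t + 2*I*√2))
P(W) = 2 + √2*√W (P(W) = 2 + √(W + W) = 2 + √(2*W) = 2 + √2*√W)
P(n(J(-5)))*5 = (2 + √2*√(1/(0 + 2*I*√2)))*5 = (2 + √2*√(1/(2*I*√2)))*5 = (2 + √2*√(-I*√2/4))*5 = (2 + √2*(2^(¼)*√(-I)/2))*5 = (2 + 2^(¾)*√(-I)/2)*5 = 10 + 5*2^(¾)*√(-I)/2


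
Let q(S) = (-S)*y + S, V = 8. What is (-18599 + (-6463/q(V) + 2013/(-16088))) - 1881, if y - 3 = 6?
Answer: -2622876931/128704 ≈ -20379.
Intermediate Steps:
y = 9 (y = 3 + 6 = 9)
q(S) = -8*S (q(S) = -S*9 + S = -9*S + S = -8*S)
(-18599 + (-6463/q(V) + 2013/(-16088))) - 1881 = (-18599 + (-6463/((-8*8)) + 2013/(-16088))) - 1881 = (-18599 + (-6463/(-64) + 2013*(-1/16088))) - 1881 = (-18599 + (-6463*(-1/64) - 2013/16088)) - 1881 = (-18599 + (6463/64 - 2013/16088)) - 1881 = (-18599 + 12980989/128704) - 1881 = -2380784707/128704 - 1881 = -2622876931/128704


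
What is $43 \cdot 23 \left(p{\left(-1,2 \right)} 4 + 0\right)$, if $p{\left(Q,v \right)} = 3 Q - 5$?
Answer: $-31648$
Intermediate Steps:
$p{\left(Q,v \right)} = -5 + 3 Q$ ($p{\left(Q,v \right)} = 3 Q - 5 = -5 + 3 Q$)
$43 \cdot 23 \left(p{\left(-1,2 \right)} 4 + 0\right) = 43 \cdot 23 \left(\left(-5 + 3 \left(-1\right)\right) 4 + 0\right) = 989 \left(\left(-5 - 3\right) 4 + 0\right) = 989 \left(\left(-8\right) 4 + 0\right) = 989 \left(-32 + 0\right) = 989 \left(-32\right) = -31648$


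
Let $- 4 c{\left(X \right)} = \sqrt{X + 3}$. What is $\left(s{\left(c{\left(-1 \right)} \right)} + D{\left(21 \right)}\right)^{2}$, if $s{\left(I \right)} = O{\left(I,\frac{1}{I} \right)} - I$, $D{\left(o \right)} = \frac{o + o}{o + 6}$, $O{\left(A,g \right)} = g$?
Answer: $\frac{5537}{648} - \frac{49 \sqrt{2}}{9} \approx 0.84515$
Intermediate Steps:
$c{\left(X \right)} = - \frac{\sqrt{3 + X}}{4}$ ($c{\left(X \right)} = - \frac{\sqrt{X + 3}}{4} = - \frac{\sqrt{3 + X}}{4}$)
$D{\left(o \right)} = \frac{2 o}{6 + o}$
$s{\left(I \right)} = \frac{1}{I} - I$
$\left(s{\left(c{\left(-1 \right)} \right)} + D{\left(21 \right)}\right)^{2} = \left(\left(\frac{1}{\left(- \frac{1}{4}\right) \sqrt{3 - 1}} - - \frac{\sqrt{3 - 1}}{4}\right) + 2 \cdot 21 \frac{1}{6 + 21}\right)^{2} = \left(\left(\frac{1}{\left(- \frac{1}{4}\right) \sqrt{2}} - - \frac{\sqrt{2}}{4}\right) + 2 \cdot 21 \cdot \frac{1}{27}\right)^{2} = \left(\left(- 2 \sqrt{2} + \frac{\sqrt{2}}{4}\right) + 2 \cdot 21 \cdot \frac{1}{27}\right)^{2} = \left(- \frac{7 \sqrt{2}}{4} + \frac{14}{9}\right)^{2} = \left(\frac{14}{9} - \frac{7 \sqrt{2}}{4}\right)^{2}$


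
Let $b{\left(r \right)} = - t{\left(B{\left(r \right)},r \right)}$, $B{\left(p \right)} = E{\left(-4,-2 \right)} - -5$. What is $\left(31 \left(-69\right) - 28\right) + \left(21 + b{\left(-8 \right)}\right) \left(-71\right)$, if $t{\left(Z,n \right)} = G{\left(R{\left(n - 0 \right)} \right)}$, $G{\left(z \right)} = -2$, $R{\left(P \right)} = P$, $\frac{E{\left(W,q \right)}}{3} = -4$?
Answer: $-3800$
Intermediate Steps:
$E{\left(W,q \right)} = -12$ ($E{\left(W,q \right)} = 3 \left(-4\right) = -12$)
$B{\left(p \right)} = -7$ ($B{\left(p \right)} = -12 - -5 = -12 + 5 = -7$)
$t{\left(Z,n \right)} = -2$
$b{\left(r \right)} = 2$ ($b{\left(r \right)} = \left(-1\right) \left(-2\right) = 2$)
$\left(31 \left(-69\right) - 28\right) + \left(21 + b{\left(-8 \right)}\right) \left(-71\right) = \left(31 \left(-69\right) - 28\right) + \left(21 + 2\right) \left(-71\right) = \left(-2139 - 28\right) + 23 \left(-71\right) = -2167 - 1633 = -3800$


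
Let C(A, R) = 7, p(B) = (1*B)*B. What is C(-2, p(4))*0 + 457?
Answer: 457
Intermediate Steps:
p(B) = B² (p(B) = B*B = B²)
C(-2, p(4))*0 + 457 = 7*0 + 457 = 0 + 457 = 457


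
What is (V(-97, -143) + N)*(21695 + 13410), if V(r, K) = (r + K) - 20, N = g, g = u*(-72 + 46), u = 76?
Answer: -78494780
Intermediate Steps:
g = -1976 (g = 76*(-72 + 46) = 76*(-26) = -1976)
N = -1976
V(r, K) = -20 + K + r (V(r, K) = (K + r) - 20 = -20 + K + r)
(V(-97, -143) + N)*(21695 + 13410) = ((-20 - 143 - 97) - 1976)*(21695 + 13410) = (-260 - 1976)*35105 = -2236*35105 = -78494780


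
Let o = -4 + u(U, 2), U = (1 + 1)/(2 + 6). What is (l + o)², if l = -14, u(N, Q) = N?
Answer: 5041/16 ≈ 315.06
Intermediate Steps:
U = ¼ (U = 2/8 = 2*(⅛) = ¼ ≈ 0.25000)
o = -15/4 (o = -4 + ¼ = -15/4 ≈ -3.7500)
(l + o)² = (-14 - 15/4)² = (-71/4)² = 5041/16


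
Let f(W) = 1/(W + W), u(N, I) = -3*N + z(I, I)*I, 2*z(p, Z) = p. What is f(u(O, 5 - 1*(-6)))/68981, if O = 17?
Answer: 1/1310639 ≈ 7.6299e-7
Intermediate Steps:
z(p, Z) = p/2
u(N, I) = I²/2 - 3*N (u(N, I) = -3*N + (I/2)*I = -3*N + I²/2 = I²/2 - 3*N)
f(W) = 1/(2*W)
f(u(O, 5 - 1*(-6)))/68981 = (1/(2*((5 - 1*(-6))²/2 - 3*17)))/68981 = (1/(2*((5 + 6)²/2 - 51)))*(1/68981) = (1/(2*((½)*11² - 51)))*(1/68981) = (1/(2*((½)*121 - 51)))*(1/68981) = (1/(2*(121/2 - 51)))*(1/68981) = (1/(2*(19/2)))*(1/68981) = ((½)*(2/19))*(1/68981) = (1/19)*(1/68981) = 1/1310639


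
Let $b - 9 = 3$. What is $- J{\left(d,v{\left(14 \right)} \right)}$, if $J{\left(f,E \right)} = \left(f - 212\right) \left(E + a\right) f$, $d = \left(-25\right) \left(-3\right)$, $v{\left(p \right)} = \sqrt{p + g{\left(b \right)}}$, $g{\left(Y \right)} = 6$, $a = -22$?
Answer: $-226050 + 20550 \sqrt{5} \approx -1.801 \cdot 10^{5}$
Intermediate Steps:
$b = 12$ ($b = 9 + 3 = 12$)
$v{\left(p \right)} = \sqrt{6 + p}$ ($v{\left(p \right)} = \sqrt{p + 6} = \sqrt{6 + p}$)
$d = 75$
$J{\left(f,E \right)} = f \left(-212 + f\right) \left(-22 + E\right)$ ($J{\left(f,E \right)} = \left(f - 212\right) \left(E - 22\right) f = \left(-212 + f\right) \left(-22 + E\right) f = f \left(-212 + f\right) \left(-22 + E\right)$)
$- J{\left(d,v{\left(14 \right)} \right)} = - 75 \left(4664 - 212 \sqrt{6 + 14} - 1650 + \sqrt{6 + 14} \cdot 75\right) = - 75 \left(4664 - 212 \sqrt{20} - 1650 + \sqrt{20} \cdot 75\right) = - 75 \left(4664 - 212 \cdot 2 \sqrt{5} - 1650 + 2 \sqrt{5} \cdot 75\right) = - 75 \left(4664 - 424 \sqrt{5} - 1650 + 150 \sqrt{5}\right) = - 75 \left(3014 - 274 \sqrt{5}\right) = - (226050 - 20550 \sqrt{5}) = -226050 + 20550 \sqrt{5}$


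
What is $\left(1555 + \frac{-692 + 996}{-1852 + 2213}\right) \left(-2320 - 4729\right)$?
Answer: $-10967131$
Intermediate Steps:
$\left(1555 + \frac{-692 + 996}{-1852 + 2213}\right) \left(-2320 - 4729\right) = \left(1555 + \frac{304}{361}\right) \left(-7049\right) = \left(1555 + 304 \cdot \frac{1}{361}\right) \left(-7049\right) = \left(1555 + \frac{16}{19}\right) \left(-7049\right) = \frac{29561}{19} \left(-7049\right) = -10967131$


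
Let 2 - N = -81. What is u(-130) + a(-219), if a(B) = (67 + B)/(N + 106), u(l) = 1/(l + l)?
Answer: -39709/49140 ≈ -0.80808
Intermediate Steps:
N = 83 (N = 2 - 1*(-81) = 2 + 81 = 83)
u(l) = 1/(2*l)
a(B) = 67/189 + B/189 (a(B) = (67 + B)/(83 + 106) = (67 + B)/189 = (67 + B)*(1/189) = 67/189 + B/189)
u(-130) + a(-219) = (1/2)/(-130) + (67/189 + (1/189)*(-219)) = (1/2)*(-1/130) + (67/189 - 73/63) = -1/260 - 152/189 = -39709/49140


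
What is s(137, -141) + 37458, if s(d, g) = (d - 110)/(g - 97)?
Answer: 8914977/238 ≈ 37458.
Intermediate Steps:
s(d, g) = (-110 + d)/(-97 + g)
s(137, -141) + 37458 = (-110 + 137)/(-97 - 141) + 37458 = 27/(-238) + 37458 = -1/238*27 + 37458 = -27/238 + 37458 = 8914977/238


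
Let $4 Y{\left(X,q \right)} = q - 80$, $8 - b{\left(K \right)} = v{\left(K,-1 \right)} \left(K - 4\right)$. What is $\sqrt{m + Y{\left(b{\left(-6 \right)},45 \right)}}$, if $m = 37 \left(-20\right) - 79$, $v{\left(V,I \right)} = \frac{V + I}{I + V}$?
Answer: $\frac{i \sqrt{3311}}{2} \approx 28.771 i$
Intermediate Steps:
$v{\left(V,I \right)} = 1$ ($v{\left(V,I \right)} = \frac{I + V}{I + V} = 1$)
$m = -819$ ($m = -740 - 79 = -819$)
$b{\left(K \right)} = 12 - K$ ($b{\left(K \right)} = 8 - 1 \left(K - 4\right) = 8 - 1 \left(-4 + K\right) = 8 - \left(-4 + K\right) = 12 - K$)
$Y{\left(X,q \right)} = -20 + \frac{q}{4}$ ($Y{\left(X,q \right)} = \frac{q - 80}{4} = \frac{-80 + q}{4} = -20 + \frac{q}{4}$)
$\sqrt{m + Y{\left(b{\left(-6 \right)},45 \right)}} = \sqrt{-819 + \left(-20 + \frac{1}{4} \cdot 45\right)} = \sqrt{-819 + \left(-20 + \frac{45}{4}\right)} = \sqrt{-819 - \frac{35}{4}} = \sqrt{- \frac{3311}{4}} = \frac{i \sqrt{3311}}{2}$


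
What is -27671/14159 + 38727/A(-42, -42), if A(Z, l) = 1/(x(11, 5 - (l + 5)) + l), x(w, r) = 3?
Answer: -21385115798/14159 ≈ -1.5104e+6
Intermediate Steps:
A(Z, l) = 1/(3 + l)
-27671/14159 + 38727/A(-42, -42) = -27671/14159 + 38727/(1/(3 - 42)) = -27671*1/14159 + 38727/(1/(-39)) = -27671/14159 + 38727/(-1/39) = -27671/14159 + 38727*(-39) = -27671/14159 - 1510353 = -21385115798/14159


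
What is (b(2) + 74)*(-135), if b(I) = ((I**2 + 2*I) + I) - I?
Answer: -11070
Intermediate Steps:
b(I) = I**2 + 2*I (b(I) = (I**2 + 3*I) - I = I**2 + 2*I)
(b(2) + 74)*(-135) = (2*(2 + 2) + 74)*(-135) = (2*4 + 74)*(-135) = (8 + 74)*(-135) = 82*(-135) = -11070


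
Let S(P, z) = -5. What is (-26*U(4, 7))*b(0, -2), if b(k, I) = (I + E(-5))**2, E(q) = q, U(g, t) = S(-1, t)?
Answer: 6370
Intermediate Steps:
U(g, t) = -5
b(k, I) = (-5 + I)**2 (b(k, I) = (I - 5)**2 = (-5 + I)**2)
(-26*U(4, 7))*b(0, -2) = (-26*(-5))*(-5 - 2)**2 = 130*(-7)**2 = 130*49 = 6370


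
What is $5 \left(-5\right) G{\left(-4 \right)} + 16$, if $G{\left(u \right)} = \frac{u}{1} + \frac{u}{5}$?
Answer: $136$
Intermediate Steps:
$G{\left(u \right)} = \frac{6 u}{5}$ ($G{\left(u \right)} = u 1 + u \frac{1}{5} = u + \frac{u}{5} = \frac{6 u}{5}$)
$5 \left(-5\right) G{\left(-4 \right)} + 16 = 5 \left(-5\right) \frac{6}{5} \left(-4\right) + 16 = \left(-25\right) \left(- \frac{24}{5}\right) + 16 = 120 + 16 = 136$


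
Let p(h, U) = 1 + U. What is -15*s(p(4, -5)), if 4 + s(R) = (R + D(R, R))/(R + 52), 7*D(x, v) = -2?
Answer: 3435/56 ≈ 61.339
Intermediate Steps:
D(x, v) = -2/7 (D(x, v) = (1/7)*(-2) = -2/7)
s(R) = -4 + (-2/7 + R)/(52 + R) (s(R) = -4 + (R - 2/7)/(R + 52) = -4 + (-2/7 + R)/(52 + R))
-15*s(p(4, -5)) = -45*(-486 - 7*(1 - 5))/(7*(52 + (1 - 5))) = -45*(-486 - 7*(-4))/(7*(52 - 4)) = -45*(-486 + 28)/(7*48) = -45*(-458)/(7*48) = -15*(-229/56) = 3435/56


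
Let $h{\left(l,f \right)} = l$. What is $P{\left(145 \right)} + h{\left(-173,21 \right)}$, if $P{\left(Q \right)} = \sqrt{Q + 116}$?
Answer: $-173 + 3 \sqrt{29} \approx -156.84$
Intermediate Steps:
$P{\left(Q \right)} = \sqrt{116 + Q}$
$P{\left(145 \right)} + h{\left(-173,21 \right)} = \sqrt{116 + 145} - 173 = \sqrt{261} - 173 = 3 \sqrt{29} - 173 = -173 + 3 \sqrt{29}$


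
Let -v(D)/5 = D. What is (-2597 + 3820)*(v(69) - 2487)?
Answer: -3463536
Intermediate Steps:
v(D) = -5*D
(-2597 + 3820)*(v(69) - 2487) = (-2597 + 3820)*(-5*69 - 2487) = 1223*(-345 - 2487) = 1223*(-2832) = -3463536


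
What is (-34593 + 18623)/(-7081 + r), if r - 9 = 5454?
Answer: 7985/809 ≈ 9.8702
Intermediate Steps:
r = 5463 (r = 9 + 5454 = 5463)
(-34593 + 18623)/(-7081 + r) = (-34593 + 18623)/(-7081 + 5463) = -15970/(-1618) = -15970*(-1/1618) = 7985/809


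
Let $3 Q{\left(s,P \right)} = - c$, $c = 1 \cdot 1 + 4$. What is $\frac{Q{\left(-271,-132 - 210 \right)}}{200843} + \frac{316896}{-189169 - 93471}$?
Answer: $- \frac{11933777699}{10643674785} \approx -1.1212$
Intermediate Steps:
$c = 5$ ($c = 1 + 4 = 5$)
$Q{\left(s,P \right)} = - \frac{5}{3}$ ($Q{\left(s,P \right)} = \frac{\left(-1\right) 5}{3} = \frac{1}{3} \left(-5\right) = - \frac{5}{3}$)
$\frac{Q{\left(-271,-132 - 210 \right)}}{200843} + \frac{316896}{-189169 - 93471} = - \frac{5}{3 \cdot 200843} + \frac{316896}{-189169 - 93471} = \left(- \frac{5}{3}\right) \frac{1}{200843} + \frac{316896}{-282640} = - \frac{5}{602529} + 316896 \left(- \frac{1}{282640}\right) = - \frac{5}{602529} - \frac{19806}{17665} = - \frac{11933777699}{10643674785}$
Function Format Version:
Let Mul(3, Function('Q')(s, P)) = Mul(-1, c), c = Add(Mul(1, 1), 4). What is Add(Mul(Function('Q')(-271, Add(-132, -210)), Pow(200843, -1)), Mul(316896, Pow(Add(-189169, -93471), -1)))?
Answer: Rational(-11933777699, 10643674785) ≈ -1.1212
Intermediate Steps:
c = 5 (c = Add(1, 4) = 5)
Function('Q')(s, P) = Rational(-5, 3) (Function('Q')(s, P) = Mul(Rational(1, 3), Mul(-1, 5)) = Mul(Rational(1, 3), -5) = Rational(-5, 3))
Add(Mul(Function('Q')(-271, Add(-132, -210)), Pow(200843, -1)), Mul(316896, Pow(Add(-189169, -93471), -1))) = Add(Mul(Rational(-5, 3), Pow(200843, -1)), Mul(316896, Pow(Add(-189169, -93471), -1))) = Add(Mul(Rational(-5, 3), Rational(1, 200843)), Mul(316896, Pow(-282640, -1))) = Add(Rational(-5, 602529), Mul(316896, Rational(-1, 282640))) = Add(Rational(-5, 602529), Rational(-19806, 17665)) = Rational(-11933777699, 10643674785)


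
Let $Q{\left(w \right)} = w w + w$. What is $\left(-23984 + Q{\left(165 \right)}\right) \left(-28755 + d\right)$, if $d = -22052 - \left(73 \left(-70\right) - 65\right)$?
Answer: $-155422592$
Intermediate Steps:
$Q{\left(w \right)} = w + w^{2}$ ($Q{\left(w \right)} = w^{2} + w = w + w^{2}$)
$d = -16877$ ($d = -22052 - \left(-5110 - 65\right) = -22052 - -5175 = -22052 + 5175 = -16877$)
$\left(-23984 + Q{\left(165 \right)}\right) \left(-28755 + d\right) = \left(-23984 + 165 \left(1 + 165\right)\right) \left(-28755 - 16877\right) = \left(-23984 + 165 \cdot 166\right) \left(-45632\right) = \left(-23984 + 27390\right) \left(-45632\right) = 3406 \left(-45632\right) = -155422592$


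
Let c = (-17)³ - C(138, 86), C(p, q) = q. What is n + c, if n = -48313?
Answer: -53312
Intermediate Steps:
c = -4999 (c = (-17)³ - 1*86 = -4913 - 86 = -4999)
n + c = -48313 - 4999 = -53312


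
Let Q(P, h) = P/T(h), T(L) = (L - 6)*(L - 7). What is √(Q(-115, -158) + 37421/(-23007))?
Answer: I*√702298471863747/20752314 ≈ 1.277*I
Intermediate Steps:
T(L) = (-7 + L)*(-6 + L) (T(L) = (-6 + L)*(-7 + L) = (-7 + L)*(-6 + L))
Q(P, h) = P/(42 + h² - 13*h)
√(Q(-115, -158) + 37421/(-23007)) = √(-115/(42 + (-158)² - 13*(-158)) + 37421/(-23007)) = √(-115/(42 + 24964 + 2054) + 37421*(-1/23007)) = √(-115/27060 - 37421/23007) = √(-115*1/27060 - 37421/23007) = √(-23/5412 - 37421/23007) = √(-67683871/41504628) = I*√702298471863747/20752314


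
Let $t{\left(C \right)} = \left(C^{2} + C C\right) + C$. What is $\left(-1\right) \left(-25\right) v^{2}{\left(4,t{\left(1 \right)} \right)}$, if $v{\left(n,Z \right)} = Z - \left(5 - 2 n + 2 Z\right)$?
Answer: $0$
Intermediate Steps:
$t{\left(C \right)} = C + 2 C^{2}$ ($t{\left(C \right)} = \left(C^{2} + C^{2}\right) + C = 2 C^{2} + C = C + 2 C^{2}$)
$v{\left(n,Z \right)} = -5 - Z + 2 n$ ($v{\left(n,Z \right)} = Z - \left(5 - 2 n + 2 Z\right) = -5 - Z + 2 n$)
$\left(-1\right) \left(-25\right) v^{2}{\left(4,t{\left(1 \right)} \right)} = \left(-1\right) \left(-25\right) \left(-5 - 1 \left(1 + 2 \cdot 1\right) + 2 \cdot 4\right)^{2} = 25 \left(-5 - 1 \left(1 + 2\right) + 8\right)^{2} = 25 \left(-5 - 1 \cdot 3 + 8\right)^{2} = 25 \left(-5 - 3 + 8\right)^{2} = 25 \cdot 0^{2} = 25 \cdot 0 = 0$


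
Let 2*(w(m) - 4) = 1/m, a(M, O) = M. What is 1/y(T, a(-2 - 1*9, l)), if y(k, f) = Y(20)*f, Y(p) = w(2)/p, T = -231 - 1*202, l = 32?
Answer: -80/187 ≈ -0.42781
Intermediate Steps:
T = -433 (T = -231 - 202 = -433)
w(m) = 4 + 1/(2*m) (w(m) = 4 + (1/m)/2 = 4 + 1/(2*m))
Y(p) = 17/(4*p) (Y(p) = (4 + (1/2)/2)/p = (4 + (1/2)*(1/2))/p = (4 + 1/4)/p = 17/(4*p))
y(k, f) = 17*f/80 (y(k, f) = ((17/4)/20)*f = ((17/4)*(1/20))*f = 17*f/80)
1/y(T, a(-2 - 1*9, l)) = 1/(17*(-2 - 1*9)/80) = 1/(17*(-2 - 9)/80) = 1/((17/80)*(-11)) = 1/(-187/80) = -80/187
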